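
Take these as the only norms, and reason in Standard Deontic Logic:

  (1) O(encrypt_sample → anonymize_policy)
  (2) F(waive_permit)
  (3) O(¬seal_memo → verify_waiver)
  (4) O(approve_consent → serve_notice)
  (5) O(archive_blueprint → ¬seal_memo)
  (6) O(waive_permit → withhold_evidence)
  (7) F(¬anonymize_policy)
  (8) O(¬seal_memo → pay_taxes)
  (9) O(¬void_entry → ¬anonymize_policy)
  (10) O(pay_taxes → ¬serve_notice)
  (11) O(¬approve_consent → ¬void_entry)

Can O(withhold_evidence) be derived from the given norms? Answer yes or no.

Premise 6 is O(waive_permit → withhold_evidence), but O(waive_permit) is not derivable from the premises, so it does not yield O(withhold_evidence).
No other premise forces O(withhold_evidence). An ideal world satisfying every premise can still have withhold_evidence false, so O(withhold_evidence) is not derivable.

No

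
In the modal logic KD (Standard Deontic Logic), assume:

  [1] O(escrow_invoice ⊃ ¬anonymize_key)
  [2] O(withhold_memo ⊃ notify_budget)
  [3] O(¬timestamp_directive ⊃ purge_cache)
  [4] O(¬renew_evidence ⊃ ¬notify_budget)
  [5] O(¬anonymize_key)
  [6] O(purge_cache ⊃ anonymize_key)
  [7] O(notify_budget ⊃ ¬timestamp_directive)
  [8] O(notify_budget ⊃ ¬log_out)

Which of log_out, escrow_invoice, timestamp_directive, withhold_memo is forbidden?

withhold_memo

From premise 5 we have O(¬anonymize_key).
The contrapositive of premise 6 (O(purge_cache ⊃ anonymize_key)) is O(¬anonymize_key ⊃ ¬purge_cache), and O(¬anonymize_key) is already established, so O(¬purge_cache).
Premise 3 is O(¬timestamp_directive ⊃ purge_cache); contrapositively O(¬purge_cache ⊃ timestamp_directive). Since O(¬purge_cache) holds, K gives O(timestamp_directive).
Premise 7, O(notify_budget ⊃ ¬timestamp_directive), contraposes to O(timestamp_directive ⊃ ¬notify_budget); with O(timestamp_directive) we get O(¬notify_budget).
The contrapositive of premise 2 (O(withhold_memo ⊃ notify_budget)) is O(¬notify_budget ⊃ ¬withhold_memo), and O(¬notify_budget) is already established, so O(¬withhold_memo).
So O(¬withhold_memo) holds, i.e. withhold_memo is forbidden. None of the other listed options is forbidden under the premises.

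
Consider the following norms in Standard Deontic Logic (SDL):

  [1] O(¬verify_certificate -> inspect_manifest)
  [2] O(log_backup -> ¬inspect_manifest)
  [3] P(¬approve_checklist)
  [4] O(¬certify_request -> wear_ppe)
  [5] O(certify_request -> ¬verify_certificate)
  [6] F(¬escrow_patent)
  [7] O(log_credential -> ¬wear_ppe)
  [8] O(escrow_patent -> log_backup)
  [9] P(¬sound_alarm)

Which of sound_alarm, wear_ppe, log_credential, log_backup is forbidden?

Premise 6, F(¬escrow_patent), is equivalent to O(escrow_patent).
Applying K to premise 8 (O(escrow_patent -> log_backup)) and O(escrow_patent) yields O(log_backup).
Applying K to premise 2 (O(log_backup -> ¬inspect_manifest)) and O(log_backup) yields O(¬inspect_manifest).
Premise 1, O(¬verify_certificate -> inspect_manifest), contraposes to O(¬inspect_manifest -> verify_certificate); with O(¬inspect_manifest) we get O(verify_certificate).
The contrapositive of premise 5 (O(certify_request -> ¬verify_certificate)) is O(verify_certificate -> ¬certify_request), and O(verify_certificate) is already established, so O(¬certify_request).
Premise 4 is O(¬certify_request -> wear_ppe); since O(¬certify_request), deontic closure gives O(wear_ppe).
Premise 7, O(log_credential -> ¬wear_ppe), contraposes to O(wear_ppe -> ¬log_credential); with O(wear_ppe) we get O(¬log_credential).
So O(¬log_credential) holds, i.e. log_credential is forbidden. None of the other listed options is forbidden under the premises.

log_credential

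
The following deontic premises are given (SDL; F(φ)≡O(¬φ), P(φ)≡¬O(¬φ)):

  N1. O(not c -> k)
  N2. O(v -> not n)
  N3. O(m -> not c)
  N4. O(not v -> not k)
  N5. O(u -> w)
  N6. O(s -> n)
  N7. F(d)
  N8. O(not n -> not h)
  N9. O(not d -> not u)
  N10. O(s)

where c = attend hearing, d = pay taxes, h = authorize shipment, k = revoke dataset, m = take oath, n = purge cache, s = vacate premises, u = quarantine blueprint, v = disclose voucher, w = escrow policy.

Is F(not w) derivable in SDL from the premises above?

No

Premise 5 is O(u -> w), but O(u) is not derivable from the premises, so it does not yield O(w).
No other premise forces O(w). An ideal world satisfying every premise can still have not w true, so F(not w) is not derivable.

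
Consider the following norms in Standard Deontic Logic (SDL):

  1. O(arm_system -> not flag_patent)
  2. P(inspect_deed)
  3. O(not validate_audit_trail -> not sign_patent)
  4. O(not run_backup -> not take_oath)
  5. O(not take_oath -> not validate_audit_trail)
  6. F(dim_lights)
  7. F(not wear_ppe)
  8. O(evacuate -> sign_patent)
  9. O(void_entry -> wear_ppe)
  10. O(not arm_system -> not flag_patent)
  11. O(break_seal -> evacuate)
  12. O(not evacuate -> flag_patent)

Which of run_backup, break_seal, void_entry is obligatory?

Premises 10 and 1 are O(not arm_system -> not flag_patent) and O(arm_system -> not flag_patent); every ideal world satisfies not arm_system or arm_system, so in either case not flag_patent holds — hence O(not flag_patent).
Premise 12, O(not evacuate -> flag_patent), contraposes to O(not flag_patent -> evacuate); with O(not flag_patent) we get O(evacuate).
From O(evacuate) and premise 8, O(evacuate -> sign_patent), we obtain O(sign_patent).
Premise 3 is O(not validate_audit_trail -> not sign_patent); contrapositively O(sign_patent -> validate_audit_trail). Since O(sign_patent) holds, K gives O(validate_audit_trail).
Premise 5 is O(not take_oath -> not validate_audit_trail); contrapositively O(validate_audit_trail -> take_oath). Since O(validate_audit_trail) holds, K gives O(take_oath).
Premise 4, O(not run_backup -> not take_oath), contraposes to O(take_oath -> run_backup); with O(take_oath) we get O(run_backup).
So O(run_backup) holds — run_backup is obligatory. None of the other listed options is made obligatory by any chain of premises.

run_backup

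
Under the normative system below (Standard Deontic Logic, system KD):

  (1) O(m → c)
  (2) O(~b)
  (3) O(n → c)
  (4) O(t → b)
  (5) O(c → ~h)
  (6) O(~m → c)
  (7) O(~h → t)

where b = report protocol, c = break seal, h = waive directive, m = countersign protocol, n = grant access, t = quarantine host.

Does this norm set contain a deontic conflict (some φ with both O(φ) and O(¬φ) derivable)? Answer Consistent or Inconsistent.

Inconsistent

Premises 1 and 6 cover both cases: O(m → c) and O(~m → c). Since m ∨ ~m is a tautology, O(c) follows.
Applying K to premise 5 (O(c → ~h)) and O(c) yields O(~h).
Premise 7 is O(~h → t); since O(~h), deontic closure gives O(t).
From O(t) and premise 4, O(t → b), we obtain O(b).
Yet premise 2 states O(~b).
We now have both O(b) and O(~b) — b is simultaneously obligatory and forbidden, violating the D-axiom.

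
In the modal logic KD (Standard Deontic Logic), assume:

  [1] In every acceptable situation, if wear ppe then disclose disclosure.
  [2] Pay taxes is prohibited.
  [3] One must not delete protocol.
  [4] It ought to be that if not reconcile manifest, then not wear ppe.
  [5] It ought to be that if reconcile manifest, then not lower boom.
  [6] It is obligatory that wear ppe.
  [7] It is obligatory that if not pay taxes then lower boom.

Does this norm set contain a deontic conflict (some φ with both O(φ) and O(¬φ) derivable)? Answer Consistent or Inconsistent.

Inconsistent

Premise 2 is F(pay_taxes), i.e. O(¬pay_taxes).
Applying K to premise 7 (O(¬pay_taxes → lower_boom)) and O(¬pay_taxes) yields O(lower_boom).
Premise 5, O(reconcile_manifest → ¬lower_boom), contraposes to O(lower_boom → ¬reconcile_manifest); with O(lower_boom) we get O(¬reconcile_manifest).
Premise 4 is O(¬reconcile_manifest → ¬wear_ppe); since O(¬reconcile_manifest), deontic closure gives O(¬wear_ppe).
But premise 6 directly asserts O(wear_ppe).
We now have both O(¬wear_ppe) and O(wear_ppe) — wear_ppe is simultaneously obligatory and forbidden, violating the D-axiom.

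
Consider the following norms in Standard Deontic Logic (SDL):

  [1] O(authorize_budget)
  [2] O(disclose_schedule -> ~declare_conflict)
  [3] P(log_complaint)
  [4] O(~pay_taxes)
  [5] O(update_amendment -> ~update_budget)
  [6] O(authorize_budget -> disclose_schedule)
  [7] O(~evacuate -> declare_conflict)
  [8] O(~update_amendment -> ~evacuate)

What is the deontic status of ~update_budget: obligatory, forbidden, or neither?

Premise 1 gives O(authorize_budget).
From O(authorize_budget) and premise 6, O(authorize_budget -> disclose_schedule), we obtain O(disclose_schedule).
With premise 2, O(disclose_schedule -> ~declare_conflict), the K-axiom yields O(~declare_conflict).
The contrapositive of premise 7 (O(~evacuate -> declare_conflict)) is O(~declare_conflict -> evacuate), and O(~declare_conflict) is already established, so O(evacuate).
Premise 8 is O(~update_amendment -> ~evacuate); contrapositively O(evacuate -> update_amendment). Since O(evacuate) holds, K gives O(update_amendment).
Applying K to premise 5 (O(update_amendment -> ~update_budget)) and O(update_amendment) yields O(~update_budget).
Premises 3, 4 do not contribute to this derivation.
Hence ~update_budget is obligatory.

Obligatory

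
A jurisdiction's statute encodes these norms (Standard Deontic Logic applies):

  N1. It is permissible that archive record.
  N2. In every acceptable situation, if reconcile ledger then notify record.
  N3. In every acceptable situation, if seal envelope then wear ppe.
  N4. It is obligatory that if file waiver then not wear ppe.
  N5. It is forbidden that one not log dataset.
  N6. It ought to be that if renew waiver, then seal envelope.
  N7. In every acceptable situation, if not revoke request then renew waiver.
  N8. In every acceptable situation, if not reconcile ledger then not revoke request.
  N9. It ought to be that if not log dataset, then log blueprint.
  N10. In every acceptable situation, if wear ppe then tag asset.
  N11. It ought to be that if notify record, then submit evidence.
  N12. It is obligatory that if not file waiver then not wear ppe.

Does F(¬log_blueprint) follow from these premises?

No

Premise 9 is O(¬log_dataset → log_blueprint), but O(¬log_dataset) is not derivable from the premises, so it does not yield O(log_blueprint).
No other premise forces O(log_blueprint). An ideal world satisfying every premise can still have ¬log_blueprint true, so F(¬log_blueprint) is not derivable.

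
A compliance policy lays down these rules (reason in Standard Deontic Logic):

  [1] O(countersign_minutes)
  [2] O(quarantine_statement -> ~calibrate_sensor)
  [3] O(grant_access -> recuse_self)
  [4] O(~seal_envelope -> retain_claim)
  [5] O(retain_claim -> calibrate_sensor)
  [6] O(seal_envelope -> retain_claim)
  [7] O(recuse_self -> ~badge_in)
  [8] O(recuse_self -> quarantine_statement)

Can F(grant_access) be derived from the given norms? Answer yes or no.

By case analysis on seal_envelope: premise 6 gives O(seal_envelope -> retain_claim) and premise 4 gives O(~seal_envelope -> retain_claim), so O(retain_claim) either way.
With premise 5, O(retain_claim -> calibrate_sensor), the K-axiom yields O(calibrate_sensor).
Premise 2 is O(quarantine_statement -> ~calibrate_sensor); contrapositively O(calibrate_sensor -> ~quarantine_statement). Since O(calibrate_sensor) holds, K gives O(~quarantine_statement).
Premise 8 is O(recuse_self -> quarantine_statement); contrapositively O(~quarantine_statement -> ~recuse_self). Since O(~quarantine_statement) holds, K gives O(~recuse_self).
Premise 3, O(grant_access -> recuse_self), contraposes to O(~recuse_self -> ~grant_access); with O(~recuse_self) we get O(~grant_access).
Premises 1, 7 do not contribute to this derivation.
So O(~grant_access) holds, i.e. F(grant_access). The claim follows.

Yes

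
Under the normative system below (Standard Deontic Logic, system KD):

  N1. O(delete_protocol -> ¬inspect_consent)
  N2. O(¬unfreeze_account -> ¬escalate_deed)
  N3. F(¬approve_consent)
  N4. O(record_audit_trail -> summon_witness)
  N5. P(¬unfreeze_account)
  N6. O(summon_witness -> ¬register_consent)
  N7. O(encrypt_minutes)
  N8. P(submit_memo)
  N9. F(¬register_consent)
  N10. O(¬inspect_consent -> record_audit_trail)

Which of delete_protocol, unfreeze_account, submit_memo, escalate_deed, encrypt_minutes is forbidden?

delete_protocol

F(¬register_consent) at premise 9 means O(register_consent).
Premise 6 is O(summon_witness -> ¬register_consent); contrapositively O(register_consent -> ¬summon_witness). Since O(register_consent) holds, K gives O(¬summon_witness).
Premise 4, O(record_audit_trail -> summon_witness), contraposes to O(¬summon_witness -> ¬record_audit_trail); with O(¬summon_witness) we get O(¬record_audit_trail).
Premise 10, O(¬inspect_consent -> record_audit_trail), contraposes to O(¬record_audit_trail -> inspect_consent); with O(¬record_audit_trail) we get O(inspect_consent).
Premise 1 is O(delete_protocol -> ¬inspect_consent); contrapositively O(inspect_consent -> ¬delete_protocol). Since O(inspect_consent) holds, K gives O(¬delete_protocol).
So O(¬delete_protocol) holds, i.e. delete_protocol is forbidden. None of the other listed options is forbidden under the premises.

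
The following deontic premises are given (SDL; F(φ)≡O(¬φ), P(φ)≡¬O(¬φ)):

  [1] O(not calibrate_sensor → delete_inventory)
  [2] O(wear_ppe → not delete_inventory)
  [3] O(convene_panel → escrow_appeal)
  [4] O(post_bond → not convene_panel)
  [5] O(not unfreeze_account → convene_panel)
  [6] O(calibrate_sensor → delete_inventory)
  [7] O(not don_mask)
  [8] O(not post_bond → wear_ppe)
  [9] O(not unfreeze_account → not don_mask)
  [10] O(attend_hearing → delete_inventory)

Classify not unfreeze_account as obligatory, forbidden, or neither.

Premises 1 and 6 cover both cases: O(not calibrate_sensor → delete_inventory) and O(calibrate_sensor → delete_inventory). Since not calibrate_sensor ∨ calibrate_sensor is a tautology, O(delete_inventory) follows.
Premise 2 is O(wear_ppe → not delete_inventory); contrapositively O(delete_inventory → not wear_ppe). Since O(delete_inventory) holds, K gives O(not wear_ppe).
Premise 8, O(not post_bond → wear_ppe), contraposes to O(not wear_ppe → post_bond); with O(not wear_ppe) we get O(post_bond).
From O(post_bond) and premise 4, O(post_bond → not convene_panel), we obtain O(not convene_panel).
Premise 5, O(not unfreeze_account → convene_panel), contraposes to O(not convene_panel → unfreeze_account); with O(not convene_panel) we get O(unfreeze_account).
Premises 3, 7, 9, 10 do not contribute to this derivation.
Thus O(unfreeze_account), which is F(not unfreeze_account): not unfreeze_account is forbidden.

Forbidden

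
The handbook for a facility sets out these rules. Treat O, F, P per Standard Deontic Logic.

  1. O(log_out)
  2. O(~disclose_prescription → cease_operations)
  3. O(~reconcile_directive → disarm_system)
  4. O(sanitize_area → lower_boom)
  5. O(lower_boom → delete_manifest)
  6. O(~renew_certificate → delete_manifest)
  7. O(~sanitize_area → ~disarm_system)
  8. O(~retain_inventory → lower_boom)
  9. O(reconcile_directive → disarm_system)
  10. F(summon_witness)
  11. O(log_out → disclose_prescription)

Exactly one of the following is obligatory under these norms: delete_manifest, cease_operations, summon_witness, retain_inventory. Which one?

Premises 3 and 9 are O(~reconcile_directive → disarm_system) and O(reconcile_directive → disarm_system); every ideal world satisfies ~reconcile_directive or reconcile_directive, so in either case disarm_system holds — hence O(disarm_system).
The contrapositive of premise 7 (O(~sanitize_area → ~disarm_system)) is O(disarm_system → sanitize_area), and O(disarm_system) is already established, so O(sanitize_area).
From O(sanitize_area) and premise 4, O(sanitize_area → lower_boom), we obtain O(lower_boom).
Applying K to premise 5 (O(lower_boom → delete_manifest)) and O(lower_boom) yields O(delete_manifest).
So O(delete_manifest) holds — delete_manifest is obligatory. None of the other listed options is made obligatory by any chain of premises.

delete_manifest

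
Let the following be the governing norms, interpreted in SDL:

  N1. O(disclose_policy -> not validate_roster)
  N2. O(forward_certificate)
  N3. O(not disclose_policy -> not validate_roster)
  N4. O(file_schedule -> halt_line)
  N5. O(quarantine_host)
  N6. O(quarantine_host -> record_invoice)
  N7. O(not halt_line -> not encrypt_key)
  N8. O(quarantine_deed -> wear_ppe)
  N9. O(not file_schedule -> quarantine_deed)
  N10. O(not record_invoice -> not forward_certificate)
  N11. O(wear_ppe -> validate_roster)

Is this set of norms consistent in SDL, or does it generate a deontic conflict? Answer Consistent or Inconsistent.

Consistent

Premise 10 is O(not record_invoice -> not forward_certificate), but O(not record_invoice) is not derivable from the premises, so it does not yield O(not forward_certificate).
So O(not forward_certificate) is not derivable, and the apparent clash with O(forward_certificate) does not arise.
A world satisfying every obligation exists (e.g. disclose_policy=false, encrypt_key=false, file_schedule=true, forward_certificate=true, halt_line=true, quarantine_deed=false, quarantine_host=true, record_invoice=true, validate_roster=false, wear_ppe=false); no atom is both obligatory and forbidden, so the set is consistent.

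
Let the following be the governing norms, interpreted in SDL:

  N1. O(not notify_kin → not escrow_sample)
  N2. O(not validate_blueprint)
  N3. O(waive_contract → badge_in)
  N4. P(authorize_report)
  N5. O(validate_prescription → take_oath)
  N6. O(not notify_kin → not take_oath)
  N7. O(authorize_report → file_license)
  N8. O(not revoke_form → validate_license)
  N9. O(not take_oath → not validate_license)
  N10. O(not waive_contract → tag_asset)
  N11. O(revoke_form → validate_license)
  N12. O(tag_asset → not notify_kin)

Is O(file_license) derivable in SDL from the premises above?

Premise 7 is O(authorize_report → file_license), but O(authorize_report) is not derivable from the premises (the permission P(authorize_report) asserts only not O(not authorize_report), not O(authorize_report)), so it does not yield O(file_license).
No other premise forces O(file_license). An ideal world satisfying every premise can still have file_license false, so O(file_license) is not derivable.

No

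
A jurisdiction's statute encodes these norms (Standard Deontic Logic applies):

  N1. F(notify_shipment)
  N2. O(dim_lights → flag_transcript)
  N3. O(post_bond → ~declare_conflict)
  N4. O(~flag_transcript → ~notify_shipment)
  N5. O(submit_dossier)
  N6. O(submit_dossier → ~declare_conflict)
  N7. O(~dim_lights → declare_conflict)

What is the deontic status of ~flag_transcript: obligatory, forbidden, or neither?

Forbidden

Premise 5 gives O(submit_dossier).
With premise 6, O(submit_dossier → ~declare_conflict), the K-axiom yields O(~declare_conflict).
Premise 7 is O(~dim_lights → declare_conflict); contrapositively O(~declare_conflict → dim_lights). Since O(~declare_conflict) holds, K gives O(dim_lights).
From O(dim_lights) and premise 2, O(dim_lights → flag_transcript), we obtain O(flag_transcript).
Premises 1, 3, 4 do not contribute to this derivation.
Thus O(flag_transcript), which is F(~flag_transcript): ~flag_transcript is forbidden.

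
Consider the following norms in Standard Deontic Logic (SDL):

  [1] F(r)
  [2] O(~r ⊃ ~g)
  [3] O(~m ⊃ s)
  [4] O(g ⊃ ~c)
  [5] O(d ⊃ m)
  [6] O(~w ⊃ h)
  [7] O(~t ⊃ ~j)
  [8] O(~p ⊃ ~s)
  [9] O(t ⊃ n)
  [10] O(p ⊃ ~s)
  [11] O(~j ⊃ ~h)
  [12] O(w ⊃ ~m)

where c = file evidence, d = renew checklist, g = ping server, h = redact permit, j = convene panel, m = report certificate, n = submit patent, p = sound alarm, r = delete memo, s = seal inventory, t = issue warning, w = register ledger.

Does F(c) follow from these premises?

No

Premise 4 is O(g ⊃ ~c), but O(g) is not derivable from the premises, so it does not yield O(~c).
No other premise forces O(~c). An ideal world satisfying every premise can still have c true, so F(c) is not derivable.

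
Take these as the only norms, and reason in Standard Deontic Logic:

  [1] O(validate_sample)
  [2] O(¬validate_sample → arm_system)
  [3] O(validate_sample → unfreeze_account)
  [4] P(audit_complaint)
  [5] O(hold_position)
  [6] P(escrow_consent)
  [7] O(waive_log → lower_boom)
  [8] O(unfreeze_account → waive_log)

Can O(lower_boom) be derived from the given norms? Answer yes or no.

Premise 1 states O(validate_sample) outright.
Premise 3 is O(validate_sample → unfreeze_account); since O(validate_sample), deontic closure gives O(unfreeze_account).
From O(unfreeze_account) and premise 8, O(unfreeze_account → waive_log), we obtain O(waive_log).
With premise 7, O(waive_log → lower_boom), the K-axiom yields O(lower_boom).
Premises 2, 4, 5, 6 do not contribute to this derivation.
So O(lower_boom) follows.

Yes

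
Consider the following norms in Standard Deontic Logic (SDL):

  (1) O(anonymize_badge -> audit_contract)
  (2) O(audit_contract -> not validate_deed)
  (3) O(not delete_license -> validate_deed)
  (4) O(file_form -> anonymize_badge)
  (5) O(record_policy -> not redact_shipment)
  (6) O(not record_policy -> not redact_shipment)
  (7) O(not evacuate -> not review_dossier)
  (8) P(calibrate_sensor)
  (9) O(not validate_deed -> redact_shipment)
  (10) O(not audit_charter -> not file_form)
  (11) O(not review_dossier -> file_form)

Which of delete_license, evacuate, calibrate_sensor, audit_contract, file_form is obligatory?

evacuate

Premises 5 and 6 cover both cases: O(record_policy -> not redact_shipment) and O(not record_policy -> not redact_shipment). Since record_policy ∨ not record_policy is a tautology, O(not redact_shipment) follows.
Premise 9, O(not validate_deed -> redact_shipment), contraposes to O(not redact_shipment -> validate_deed); with O(not redact_shipment) we get O(validate_deed).
Premise 2, O(audit_contract -> not validate_deed), contraposes to O(validate_deed -> not audit_contract); with O(validate_deed) we get O(not audit_contract).
Premise 1, O(anonymize_badge -> audit_contract), contraposes to O(not audit_contract -> not anonymize_badge); with O(not audit_contract) we get O(not anonymize_badge).
Premise 4, O(file_form -> anonymize_badge), contraposes to O(not anonymize_badge -> not file_form); with O(not anonymize_badge) we get O(not file_form).
The contrapositive of premise 11 (O(not review_dossier -> file_form)) is O(not file_form -> review_dossier), and O(not file_form) is already established, so O(review_dossier).
The contrapositive of premise 7 (O(not evacuate -> not review_dossier)) is O(review_dossier -> evacuate), and O(review_dossier) is already established, so O(evacuate).
So O(evacuate) holds — evacuate is obligatory. None of the other listed options is made obligatory by any chain of premises.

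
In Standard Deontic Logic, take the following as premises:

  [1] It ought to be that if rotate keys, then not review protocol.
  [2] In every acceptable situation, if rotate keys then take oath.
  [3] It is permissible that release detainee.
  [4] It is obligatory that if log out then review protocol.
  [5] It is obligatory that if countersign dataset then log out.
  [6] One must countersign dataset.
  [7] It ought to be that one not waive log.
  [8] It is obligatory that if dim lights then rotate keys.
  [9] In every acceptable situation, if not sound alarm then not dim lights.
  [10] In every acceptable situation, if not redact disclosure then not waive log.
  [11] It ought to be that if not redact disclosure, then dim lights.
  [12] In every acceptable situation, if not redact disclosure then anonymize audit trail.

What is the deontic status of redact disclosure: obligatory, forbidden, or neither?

Obligatory

From premise 6 we have O(countersign_dataset).
Applying K to premise 5 (O(countersign_dataset → log_out)) and O(countersign_dataset) yields O(log_out).
Applying K to premise 4 (O(log_out → review_protocol)) and O(log_out) yields O(review_protocol).
Premise 1 is O(rotate_keys → ¬review_protocol); contrapositively O(review_protocol → ¬rotate_keys). Since O(review_protocol) holds, K gives O(¬rotate_keys).
Premise 8, O(dim_lights → rotate_keys), contraposes to O(¬rotate_keys → ¬dim_lights); with O(¬rotate_keys) we get O(¬dim_lights).
Premise 11, O(¬redact_disclosure → dim_lights), contraposes to O(¬dim_lights → redact_disclosure); with O(¬dim_lights) we get O(redact_disclosure).
Premises 2, 3, 7, 9, 10, 12 do not contribute to this derivation.
Hence redact_disclosure is obligatory.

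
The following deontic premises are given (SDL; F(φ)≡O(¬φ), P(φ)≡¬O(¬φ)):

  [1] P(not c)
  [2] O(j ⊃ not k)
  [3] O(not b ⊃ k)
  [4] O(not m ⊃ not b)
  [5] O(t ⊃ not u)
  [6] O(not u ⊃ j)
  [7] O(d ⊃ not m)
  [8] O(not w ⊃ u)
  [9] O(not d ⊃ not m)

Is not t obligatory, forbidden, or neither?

Obligatory

Premises 7 and 9 cover both cases: O(d ⊃ not m) and O(not d ⊃ not m). Since d ∨ not d is a tautology, O(not m) follows.
From O(not m) and premise 4, O(not m ⊃ not b), we obtain O(not b).
With premise 3, O(not b ⊃ k), the K-axiom yields O(k).
The contrapositive of premise 2 (O(j ⊃ not k)) is O(k ⊃ not j), and O(k) is already established, so O(not j).
Premise 6 is O(not u ⊃ j); contrapositively O(not j ⊃ u). Since O(not j) holds, K gives O(u).
Premise 5, O(t ⊃ not u), contraposes to O(u ⊃ not t); with O(u) we get O(not t).
Premises 1, 8 do not contribute to this derivation.
Hence not t is obligatory.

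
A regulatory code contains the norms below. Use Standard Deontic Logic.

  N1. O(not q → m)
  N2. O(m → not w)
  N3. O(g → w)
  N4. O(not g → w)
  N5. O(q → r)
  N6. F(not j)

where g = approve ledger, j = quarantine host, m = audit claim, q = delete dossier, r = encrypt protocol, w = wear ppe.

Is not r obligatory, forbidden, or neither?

By case analysis on not g: premise 4 gives O(not g → w) and premise 3 gives O(g → w), so O(w) either way.
The contrapositive of premise 2 (O(m → not w)) is O(w → not m), and O(w) is already established, so O(not m).
Premise 1, O(not q → m), contraposes to O(not m → q); with O(not m) we get O(q).
Premise 5 is O(q → r); since O(q), deontic closure gives O(r).
Premise 6 does not contribute to this derivation.
Thus O(r), which is F(not r): not r is forbidden.

Forbidden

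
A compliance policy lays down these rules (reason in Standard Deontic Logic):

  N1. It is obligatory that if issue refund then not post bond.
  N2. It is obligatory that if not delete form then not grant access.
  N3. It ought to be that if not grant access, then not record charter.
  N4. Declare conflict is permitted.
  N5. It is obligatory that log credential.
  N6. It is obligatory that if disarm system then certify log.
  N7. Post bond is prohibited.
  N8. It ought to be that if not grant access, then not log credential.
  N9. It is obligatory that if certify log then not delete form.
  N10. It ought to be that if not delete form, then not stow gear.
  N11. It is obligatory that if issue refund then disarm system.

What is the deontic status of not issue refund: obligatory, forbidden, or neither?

Obligatory

Premise 5 states O(log_credential) outright.
Premise 8, O(¬grant_access → ¬log_credential), contraposes to O(log_credential → grant_access); with O(log_credential) we get O(grant_access).
Premise 2 is O(¬delete_form → ¬grant_access); contrapositively O(grant_access → delete_form). Since O(grant_access) holds, K gives O(delete_form).
The contrapositive of premise 9 (O(certify_log → ¬delete_form)) is O(delete_form → ¬certify_log), and O(delete_form) is already established, so O(¬certify_log).
The contrapositive of premise 6 (O(disarm_system → certify_log)) is O(¬certify_log → ¬disarm_system), and O(¬certify_log) is already established, so O(¬disarm_system).
Premise 11, O(issue_refund → disarm_system), contraposes to O(¬disarm_system → ¬issue_refund); with O(¬disarm_system) we get O(¬issue_refund).
Premises 1, 3, 4, 7, 10 do not contribute to this derivation.
Hence ¬issue_refund is obligatory.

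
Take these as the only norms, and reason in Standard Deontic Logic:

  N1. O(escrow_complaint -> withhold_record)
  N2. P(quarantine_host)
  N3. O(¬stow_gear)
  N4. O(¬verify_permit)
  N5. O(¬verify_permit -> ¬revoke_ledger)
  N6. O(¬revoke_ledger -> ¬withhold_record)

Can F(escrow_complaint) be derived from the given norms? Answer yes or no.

Premise 4 states O(¬verify_permit) outright.
From O(¬verify_permit) and premise 5, O(¬verify_permit -> ¬revoke_ledger), we obtain O(¬revoke_ledger).
Premise 6 is O(¬revoke_ledger -> ¬withhold_record); since O(¬revoke_ledger), deontic closure gives O(¬withhold_record).
The contrapositive of premise 1 (O(escrow_complaint -> withhold_record)) is O(¬withhold_record -> ¬escrow_complaint), and O(¬withhold_record) is already established, so O(¬escrow_complaint).
Premises 2, 3 do not contribute to this derivation.
So O(¬escrow_complaint) holds, i.e. F(escrow_complaint). The claim follows.

Yes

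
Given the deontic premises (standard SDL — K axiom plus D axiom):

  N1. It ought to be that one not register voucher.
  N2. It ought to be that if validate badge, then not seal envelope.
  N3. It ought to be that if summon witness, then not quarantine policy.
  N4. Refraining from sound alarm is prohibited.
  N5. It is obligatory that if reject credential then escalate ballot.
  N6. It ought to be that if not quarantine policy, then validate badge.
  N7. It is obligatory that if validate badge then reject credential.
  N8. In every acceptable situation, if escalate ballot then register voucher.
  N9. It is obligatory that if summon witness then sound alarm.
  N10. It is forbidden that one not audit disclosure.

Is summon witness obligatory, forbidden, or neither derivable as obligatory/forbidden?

Forbidden

From premise 1 we have O(¬register_voucher).
Premise 8 is O(escalate_ballot → register_voucher); contrapositively O(¬register_voucher → ¬escalate_ballot). Since O(¬register_voucher) holds, K gives O(¬escalate_ballot).
Premise 5 is O(reject_credential → escalate_ballot); contrapositively O(¬escalate_ballot → ¬reject_credential). Since O(¬escalate_ballot) holds, K gives O(¬reject_credential).
Premise 7, O(validate_badge → reject_credential), contraposes to O(¬reject_credential → ¬validate_badge); with O(¬reject_credential) we get O(¬validate_badge).
Premise 6 is O(¬quarantine_policy → validate_badge); contrapositively O(¬validate_badge → quarantine_policy). Since O(¬validate_badge) holds, K gives O(quarantine_policy).
Premise 3 is O(summon_witness → ¬quarantine_policy); contrapositively O(quarantine_policy → ¬summon_witness). Since O(quarantine_policy) holds, K gives O(¬summon_witness).
Premises 2, 4, 9, 10 do not contribute to this derivation.
Thus O(¬summon_witness), which is F(summon_witness): summon_witness is forbidden.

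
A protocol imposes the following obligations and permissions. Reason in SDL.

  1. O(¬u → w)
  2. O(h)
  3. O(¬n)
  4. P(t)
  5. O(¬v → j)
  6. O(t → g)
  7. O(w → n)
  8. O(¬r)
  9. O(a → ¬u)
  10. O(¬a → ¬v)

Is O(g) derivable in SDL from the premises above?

Premise 6 is O(t → g), but O(t) is not derivable from the premises (the permission P(t) asserts only ¬O(¬t), not O(t)), so it does not yield O(g).
No other premise forces O(g). An ideal world satisfying every premise can still have g false, so O(g) is not derivable.

No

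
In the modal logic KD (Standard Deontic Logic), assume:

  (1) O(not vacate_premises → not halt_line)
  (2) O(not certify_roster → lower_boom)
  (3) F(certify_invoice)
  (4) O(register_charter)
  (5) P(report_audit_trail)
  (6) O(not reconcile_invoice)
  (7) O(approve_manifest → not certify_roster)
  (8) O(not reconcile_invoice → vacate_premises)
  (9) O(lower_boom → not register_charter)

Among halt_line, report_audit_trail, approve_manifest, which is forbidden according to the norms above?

approve_manifest

From premise 4 we have O(register_charter).
Premise 9 is O(lower_boom → not register_charter); contrapositively O(register_charter → not lower_boom). Since O(register_charter) holds, K gives O(not lower_boom).
Premise 2 is O(not certify_roster → lower_boom); contrapositively O(not lower_boom → certify_roster). Since O(not lower_boom) holds, K gives O(certify_roster).
Premise 7 is O(approve_manifest → not certify_roster); contrapositively O(certify_roster → not approve_manifest). Since O(certify_roster) holds, K gives O(not approve_manifest).
So O(not approve_manifest) holds, i.e. approve_manifest is forbidden. None of the other listed options is forbidden under the premises.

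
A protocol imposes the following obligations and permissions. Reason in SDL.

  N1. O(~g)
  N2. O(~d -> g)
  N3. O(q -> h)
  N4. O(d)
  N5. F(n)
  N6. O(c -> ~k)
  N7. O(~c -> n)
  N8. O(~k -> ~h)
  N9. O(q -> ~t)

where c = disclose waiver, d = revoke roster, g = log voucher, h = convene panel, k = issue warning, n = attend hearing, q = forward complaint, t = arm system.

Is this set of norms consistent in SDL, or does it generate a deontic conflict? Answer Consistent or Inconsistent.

Premise 2 is O(~d -> g), but O(~d) is not derivable from the premises, so it does not yield O(g).
So O(g) is not derivable, and the apparent clash with O(~g) does not arise.
A world satisfying every obligation exists (e.g. c=true, d=true, g=false, h=false, k=false, n=false, q=false, t=false); no atom is both obligatory and forbidden, so the set is consistent.

Consistent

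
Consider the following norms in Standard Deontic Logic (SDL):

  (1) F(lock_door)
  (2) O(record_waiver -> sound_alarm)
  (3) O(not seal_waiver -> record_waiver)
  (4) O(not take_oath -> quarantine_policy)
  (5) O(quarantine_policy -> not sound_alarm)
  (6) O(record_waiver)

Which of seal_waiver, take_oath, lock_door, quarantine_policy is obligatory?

Premise 6 gives O(record_waiver).
From O(record_waiver) and premise 2, O(record_waiver -> sound_alarm), we obtain O(sound_alarm).
The contrapositive of premise 5 (O(quarantine_policy -> not sound_alarm)) is O(sound_alarm -> not quarantine_policy), and O(sound_alarm) is already established, so O(not quarantine_policy).
The contrapositive of premise 4 (O(not take_oath -> quarantine_policy)) is O(not quarantine_policy -> take_oath), and O(not quarantine_policy) is already established, so O(take_oath).
So O(take_oath) holds — take_oath is obligatory. None of the other listed options is made obligatory by any chain of premises.

take_oath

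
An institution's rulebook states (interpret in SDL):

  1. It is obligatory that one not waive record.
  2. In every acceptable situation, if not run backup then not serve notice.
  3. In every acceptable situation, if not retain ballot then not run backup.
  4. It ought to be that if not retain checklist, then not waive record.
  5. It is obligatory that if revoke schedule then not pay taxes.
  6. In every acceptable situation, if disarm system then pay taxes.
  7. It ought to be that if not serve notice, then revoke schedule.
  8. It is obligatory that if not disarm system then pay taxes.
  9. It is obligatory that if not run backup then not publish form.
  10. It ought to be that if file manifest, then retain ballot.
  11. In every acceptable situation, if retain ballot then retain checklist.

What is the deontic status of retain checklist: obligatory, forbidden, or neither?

Obligatory

Premises 8 and 6 are O(¬disarm_system → pay_taxes) and O(disarm_system → pay_taxes); every ideal world satisfies ¬disarm_system or disarm_system, so in either case pay_taxes holds — hence O(pay_taxes).
Premise 5, O(revoke_schedule → ¬pay_taxes), contraposes to O(pay_taxes → ¬revoke_schedule); with O(pay_taxes) we get O(¬revoke_schedule).
Premise 7, O(¬serve_notice → revoke_schedule), contraposes to O(¬revoke_schedule → serve_notice); with O(¬revoke_schedule) we get O(serve_notice).
Premise 2, O(¬run_backup → ¬serve_notice), contraposes to O(serve_notice → run_backup); with O(serve_notice) we get O(run_backup).
Premise 3 is O(¬retain_ballot → ¬run_backup); contrapositively O(run_backup → retain_ballot). Since O(run_backup) holds, K gives O(retain_ballot).
Applying K to premise 11 (O(retain_ballot → retain_checklist)) and O(retain_ballot) yields O(retain_checklist).
Premises 1, 4, 9, 10 do not contribute to this derivation.
Hence retain_checklist is obligatory.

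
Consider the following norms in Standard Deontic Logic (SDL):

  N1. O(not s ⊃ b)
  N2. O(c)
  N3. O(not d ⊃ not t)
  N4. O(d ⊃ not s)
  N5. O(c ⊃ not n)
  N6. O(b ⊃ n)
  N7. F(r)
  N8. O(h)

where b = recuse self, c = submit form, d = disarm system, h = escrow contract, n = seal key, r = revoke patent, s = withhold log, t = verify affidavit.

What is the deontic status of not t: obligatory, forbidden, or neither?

Obligatory

From premise 2 we have O(c).
With premise 5, O(c ⊃ not n), the K-axiom yields O(not n).
The contrapositive of premise 6 (O(b ⊃ n)) is O(not n ⊃ not b), and O(not n) is already established, so O(not b).
Premise 1, O(not s ⊃ b), contraposes to O(not b ⊃ s); with O(not b) we get O(s).
The contrapositive of premise 4 (O(d ⊃ not s)) is O(s ⊃ not d), and O(s) is already established, so O(not d).
Applying K to premise 3 (O(not d ⊃ not t)) and O(not d) yields O(not t).
Premises 7, 8 do not contribute to this derivation.
Hence not t is obligatory.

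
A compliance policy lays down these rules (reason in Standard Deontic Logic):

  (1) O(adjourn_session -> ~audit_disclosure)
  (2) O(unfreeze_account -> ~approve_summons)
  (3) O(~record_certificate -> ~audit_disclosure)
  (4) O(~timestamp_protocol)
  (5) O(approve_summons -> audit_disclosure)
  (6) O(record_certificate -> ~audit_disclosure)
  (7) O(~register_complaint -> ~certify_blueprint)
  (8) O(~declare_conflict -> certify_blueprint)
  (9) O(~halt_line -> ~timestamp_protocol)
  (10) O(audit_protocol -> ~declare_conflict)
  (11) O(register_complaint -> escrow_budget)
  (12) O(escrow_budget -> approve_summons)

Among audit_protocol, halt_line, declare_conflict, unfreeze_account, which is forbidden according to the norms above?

audit_protocol

Premises 6 and 3 are O(record_certificate -> ~audit_disclosure) and O(~record_certificate -> ~audit_disclosure); every ideal world satisfies record_certificate or ~record_certificate, so in either case ~audit_disclosure holds — hence O(~audit_disclosure).
Premise 5, O(approve_summons -> audit_disclosure), contraposes to O(~audit_disclosure -> ~approve_summons); with O(~audit_disclosure) we get O(~approve_summons).
Premise 12 is O(escrow_budget -> approve_summons); contrapositively O(~approve_summons -> ~escrow_budget). Since O(~approve_summons) holds, K gives O(~escrow_budget).
Premise 11, O(register_complaint -> escrow_budget), contraposes to O(~escrow_budget -> ~register_complaint); with O(~escrow_budget) we get O(~register_complaint).
Applying K to premise 7 (O(~register_complaint -> ~certify_blueprint)) and O(~register_complaint) yields O(~certify_blueprint).
Premise 8 is O(~declare_conflict -> certify_blueprint); contrapositively O(~certify_blueprint -> declare_conflict). Since O(~certify_blueprint) holds, K gives O(declare_conflict).
Premise 10 is O(audit_protocol -> ~declare_conflict); contrapositively O(declare_conflict -> ~audit_protocol). Since O(declare_conflict) holds, K gives O(~audit_protocol).
So O(~audit_protocol) holds, i.e. audit_protocol is forbidden. None of the other listed options is forbidden under the premises.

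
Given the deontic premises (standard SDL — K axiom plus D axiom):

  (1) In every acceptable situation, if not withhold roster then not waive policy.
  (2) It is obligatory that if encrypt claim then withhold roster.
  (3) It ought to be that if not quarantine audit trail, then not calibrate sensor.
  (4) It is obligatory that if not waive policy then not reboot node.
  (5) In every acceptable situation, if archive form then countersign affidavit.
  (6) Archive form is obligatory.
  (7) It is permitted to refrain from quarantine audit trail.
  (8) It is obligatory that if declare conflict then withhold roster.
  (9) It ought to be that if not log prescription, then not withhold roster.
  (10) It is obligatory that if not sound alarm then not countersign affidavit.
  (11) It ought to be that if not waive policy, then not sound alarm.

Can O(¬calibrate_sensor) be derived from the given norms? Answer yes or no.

Premise 3 is O(¬quarantine_audit_trail → ¬calibrate_sensor), but O(¬quarantine_audit_trail) is not derivable from the premises (the permission P(¬quarantine_audit_trail) asserts only ¬O(quarantine_audit_trail), not O(¬quarantine_audit_trail)), so it does not yield O(¬calibrate_sensor).
No other premise forces O(¬calibrate_sensor). An ideal world satisfying every premise can still have ¬calibrate_sensor false, so O(¬calibrate_sensor) is not derivable.

No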